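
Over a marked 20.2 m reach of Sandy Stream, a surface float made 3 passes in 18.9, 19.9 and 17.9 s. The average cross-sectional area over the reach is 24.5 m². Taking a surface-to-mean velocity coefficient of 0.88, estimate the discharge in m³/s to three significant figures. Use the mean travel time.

23.0 m³/s

t̄ = (18.9 + 19.9 + 17.9) / 3 = 18.9 s
v_surface = L / t̄ = 20.2 / 18.9 = 1.069 m/s
v_mean = 0.88 × 1.069 = 0.9405 m/s
Q = A × v_mean = 24.5 × 0.9405 = 23.04 m³/s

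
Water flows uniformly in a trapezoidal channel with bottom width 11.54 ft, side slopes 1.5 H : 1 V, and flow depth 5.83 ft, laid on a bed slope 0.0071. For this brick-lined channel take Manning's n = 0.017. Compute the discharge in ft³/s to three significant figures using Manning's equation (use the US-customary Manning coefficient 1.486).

2060 ft³/s

A = (b + z·y)·y = (11.54 + 1.5×5.83)×5.83 = 118.3 ft²
P = b + 2y√(1+z²) = 11.54 + 2×5.83×√(1+1.5²) = 32.56 ft
R = A/P = 118.3/32.56 = 3.632 ft
Q = (1.486/n)·A·R^(2/3)·S^(1/2) = (1.486/0.017) × 118.3 × 3.632^(2/3) × 0.0071^(1/2) = 2058 ft³/s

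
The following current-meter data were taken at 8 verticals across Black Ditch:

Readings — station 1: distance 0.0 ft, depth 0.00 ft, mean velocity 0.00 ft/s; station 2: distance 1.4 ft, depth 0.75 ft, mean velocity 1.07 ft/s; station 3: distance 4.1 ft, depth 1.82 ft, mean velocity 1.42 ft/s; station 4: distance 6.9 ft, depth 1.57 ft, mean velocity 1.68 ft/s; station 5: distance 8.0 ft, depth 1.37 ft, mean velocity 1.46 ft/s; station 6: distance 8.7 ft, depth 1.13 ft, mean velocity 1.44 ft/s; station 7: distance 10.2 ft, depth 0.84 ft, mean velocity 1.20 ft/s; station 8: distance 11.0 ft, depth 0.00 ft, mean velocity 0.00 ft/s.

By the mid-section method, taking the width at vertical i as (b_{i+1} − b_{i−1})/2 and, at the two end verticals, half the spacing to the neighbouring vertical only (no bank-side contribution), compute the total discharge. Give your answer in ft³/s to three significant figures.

w_2 = (4.1 − 0.0)/2 = 2.05 ft; q_2 = 1.07 × 0.75 × 2.05 = 1.645 ft³/s
w_3 = (6.9 − 1.4)/2 = 2.75 ft; q_3 = 1.42 × 1.82 × 2.75 = 7.107 ft³/s
w_4 = (8.0 − 4.1)/2 = 1.95 ft; q_4 = 1.68 × 1.57 × 1.95 = 5.143 ft³/s
w_5 = (8.7 − 6.9)/2 = 0.9 ft; q_5 = 1.46 × 1.37 × 0.9 = 1.800 ft³/s
w_6 = (10.2 − 8.0)/2 = 1.1 ft; q_6 = 1.44 × 1.13 × 1.1 = 1.790 ft³/s
w_7 = (11.0 − 8.7)/2 = 1.15 ft; q_7 = 1.20 × 0.84 × 1.15 = 1.159 ft³/s
Stations 1, 8 contribute zero (depth or velocity is 0).
Q = Σ qᵢ = 18.64 ft³/s

18.6 ft³/s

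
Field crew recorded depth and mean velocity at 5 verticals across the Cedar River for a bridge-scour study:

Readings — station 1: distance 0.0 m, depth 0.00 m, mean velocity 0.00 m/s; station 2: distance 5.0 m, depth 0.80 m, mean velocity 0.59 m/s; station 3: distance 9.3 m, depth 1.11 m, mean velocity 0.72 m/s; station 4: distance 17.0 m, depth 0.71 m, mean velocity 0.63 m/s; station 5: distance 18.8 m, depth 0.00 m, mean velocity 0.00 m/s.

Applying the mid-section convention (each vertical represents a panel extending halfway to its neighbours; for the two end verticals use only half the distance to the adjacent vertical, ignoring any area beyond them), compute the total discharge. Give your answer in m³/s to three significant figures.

w_2 = (9.3 − 0.0)/2 = 4.65 m; q_2 = 0.59 × 0.80 × 4.65 = 2.195 m³/s
w_3 = (17.0 − 5.0)/2 = 6 m; q_3 = 0.72 × 1.11 × 6 = 4.795 m³/s
w_4 = (18.8 − 9.3)/2 = 4.75 m; q_4 = 0.63 × 0.71 × 4.75 = 2.125 m³/s
Stations 1, 5 contribute zero (depth or velocity is 0).
Q = Σ qᵢ = 9.115 m³/s

9.11 m³/s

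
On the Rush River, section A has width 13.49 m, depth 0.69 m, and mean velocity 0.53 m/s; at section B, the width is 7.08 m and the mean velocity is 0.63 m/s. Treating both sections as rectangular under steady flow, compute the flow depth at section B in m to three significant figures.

Q = A₁V₁ = (13.49×0.69) × 0.53 = 4.933 m³/s
d₂ = Q/(b₂ V₂) = 4.933/(7.08×0.63) = 1.106 m

1.11 m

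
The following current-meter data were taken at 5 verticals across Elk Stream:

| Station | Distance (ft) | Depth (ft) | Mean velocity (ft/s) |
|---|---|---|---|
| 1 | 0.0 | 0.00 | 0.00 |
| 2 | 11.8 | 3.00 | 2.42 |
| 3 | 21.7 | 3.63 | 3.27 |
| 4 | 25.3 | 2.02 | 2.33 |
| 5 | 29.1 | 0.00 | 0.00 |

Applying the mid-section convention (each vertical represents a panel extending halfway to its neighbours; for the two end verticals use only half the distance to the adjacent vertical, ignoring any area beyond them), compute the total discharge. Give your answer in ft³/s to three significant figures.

176 ft³/s

w_2 = (21.7 − 0.0)/2 = 10.85 ft; q_2 = 2.42 × 3.00 × 10.85 = 78.77 ft³/s
w_3 = (25.3 − 11.8)/2 = 6.75 ft; q_3 = 3.27 × 3.63 × 6.75 = 80.12 ft³/s
w_4 = (29.1 − 21.7)/2 = 3.7 ft; q_4 = 2.33 × 2.02 × 3.7 = 17.41 ft³/s
Stations 1, 5 contribute zero (depth or velocity is 0).
Q = Σ qᵢ = 176.3 ft³/s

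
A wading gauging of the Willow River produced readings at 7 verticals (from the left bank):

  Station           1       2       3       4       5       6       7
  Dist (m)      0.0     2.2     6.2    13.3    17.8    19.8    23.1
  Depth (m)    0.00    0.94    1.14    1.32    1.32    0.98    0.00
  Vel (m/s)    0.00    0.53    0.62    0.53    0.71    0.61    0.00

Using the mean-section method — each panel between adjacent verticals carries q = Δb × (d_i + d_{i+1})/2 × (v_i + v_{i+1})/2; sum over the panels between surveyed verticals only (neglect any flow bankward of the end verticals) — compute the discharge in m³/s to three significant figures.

Panel 1-2: Δb = 2.2 m, d̄ = (0.00+0.94)/2 = 0.47, v̄ = (0.00+0.53)/2 = 0.265 → q = 2.2×0.47×0.265 = 0.2740 m³/s
Panel 2-3: Δb = 4 m, d̄ = (0.94+1.14)/2 = 1.04, v̄ = (0.53+0.62)/2 = 0.575 → q = 4×1.04×0.575 = 2.392 m³/s
Panel 3-4: Δb = 7.1 m, d̄ = (1.14+1.32)/2 = 1.23, v̄ = (0.62+0.53)/2 = 0.575 → q = 7.1×1.23×0.575 = 5.021 m³/s
Panel 4-5: Δb = 4.5 m, d̄ = (1.32+1.32)/2 = 1.32, v̄ = (0.53+0.71)/2 = 0.62 → q = 4.5×1.32×0.62 = 3.683 m³/s
Panel 5-6: Δb = 2 m, d̄ = (1.32+0.98)/2 = 1.15, v̄ = (0.71+0.61)/2 = 0.66 → q = 2×1.15×0.66 = 1.518 m³/s
Panel 6-7: Δb = 3.3 m, d̄ = (0.98+0.00)/2 = 0.49, v̄ = (0.61+0.00)/2 = 0.305 → q = 3.3×0.49×0.305 = 0.4932 m³/s
Q = Σ q = 13.38 m³/s

13.4 m³/s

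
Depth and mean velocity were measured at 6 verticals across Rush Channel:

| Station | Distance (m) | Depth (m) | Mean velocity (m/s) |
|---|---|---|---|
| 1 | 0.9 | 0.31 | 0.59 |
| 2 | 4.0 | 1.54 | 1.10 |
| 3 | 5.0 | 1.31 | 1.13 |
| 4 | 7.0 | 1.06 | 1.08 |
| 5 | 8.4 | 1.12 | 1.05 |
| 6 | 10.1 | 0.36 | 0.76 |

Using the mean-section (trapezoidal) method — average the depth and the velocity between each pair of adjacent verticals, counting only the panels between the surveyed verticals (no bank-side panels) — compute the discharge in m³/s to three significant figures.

9.39 m³/s

Panel 1-2: Δb = 3.1 m, d̄ = (0.31+1.54)/2 = 0.925, v̄ = (0.59+1.10)/2 = 0.845 → q = 3.1×0.925×0.845 = 2.423 m³/s
Panel 2-3: Δb = 1 m, d̄ = (1.54+1.31)/2 = 1.425, v̄ = (1.10+1.13)/2 = 1.115 → q = 1×1.425×1.115 = 1.589 m³/s
Panel 3-4: Δb = 2 m, d̄ = (1.31+1.06)/2 = 1.185, v̄ = (1.13+1.08)/2 = 1.105 → q = 2×1.185×1.105 = 2.619 m³/s
Panel 4-5: Δb = 1.4 m, d̄ = (1.06+1.12)/2 = 1.09, v̄ = (1.08+1.05)/2 = 1.065 → q = 1.4×1.09×1.065 = 1.625 m³/s
Panel 5-6: Δb = 1.7 m, d̄ = (1.12+0.36)/2 = 0.74, v̄ = (1.05+0.76)/2 = 0.905 → q = 1.7×0.74×0.905 = 1.138 m³/s
Q = Σ q = 9.394 m³/s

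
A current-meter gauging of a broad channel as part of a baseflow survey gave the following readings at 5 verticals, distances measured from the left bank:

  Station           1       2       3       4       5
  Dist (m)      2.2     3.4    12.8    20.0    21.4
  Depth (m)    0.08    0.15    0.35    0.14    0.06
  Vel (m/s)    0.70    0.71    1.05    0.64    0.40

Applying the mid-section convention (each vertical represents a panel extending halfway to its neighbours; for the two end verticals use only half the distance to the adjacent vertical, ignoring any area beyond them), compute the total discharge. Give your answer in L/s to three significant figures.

w_1 = (3.4 − 2.2)/2 = 0.6 m; q_1 = 0.70 × 0.08 × 0.6 = 0.03360 m³/s
w_2 = (12.8 − 2.2)/2 = 5.3 m; q_2 = 0.71 × 0.15 × 5.3 = 0.5645 m³/s
w_3 = (20.0 − 3.4)/2 = 8.3 m; q_3 = 1.05 × 0.35 × 8.3 = 3.050 m³/s
w_4 = (21.4 − 12.8)/2 = 4.3 m; q_4 = 0.64 × 0.14 × 4.3 = 0.3853 m³/s
w_5 = (21.4 − 20.0)/2 = 0.7 m; q_5 = 0.40 × 0.06 × 0.7 = 0.01680 m³/s
Q = Σ qᵢ = 4.050 m³/s
= 4.050 × 1000 = 4050 L/s

4050 L/s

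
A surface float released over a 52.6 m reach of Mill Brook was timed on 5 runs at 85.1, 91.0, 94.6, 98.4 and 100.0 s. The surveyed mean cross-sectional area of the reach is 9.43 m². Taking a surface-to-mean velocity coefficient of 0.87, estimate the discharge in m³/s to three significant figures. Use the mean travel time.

4.60 m³/s

t̄ = (85.1 + 91.0 + 94.6 + 98.4 + 100.0) / 5 = 93.82 s
v_surface = L / t̄ = 52.6 / 93.82 = 0.5606 m/s
v_mean = 0.87 × 0.5606 = 0.4878 m/s
Q = A × v_mean = 9.43 × 0.4878 = 4.600 m³/s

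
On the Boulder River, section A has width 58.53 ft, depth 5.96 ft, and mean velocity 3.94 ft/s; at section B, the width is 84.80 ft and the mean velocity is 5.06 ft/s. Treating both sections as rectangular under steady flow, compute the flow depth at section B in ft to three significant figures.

Q = A₁V₁ = (58.53×5.96) × 3.94 = 1374 ft³/s
d₂ = Q/(b₂ V₂) = 1374/(84.80×5.06) = 3.203 ft

3.20 ft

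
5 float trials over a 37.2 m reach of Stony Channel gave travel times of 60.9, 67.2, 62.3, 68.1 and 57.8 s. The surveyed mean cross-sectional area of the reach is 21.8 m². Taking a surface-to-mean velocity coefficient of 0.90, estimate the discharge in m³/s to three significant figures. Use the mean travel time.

11.5 m³/s

t̄ = (60.9 + 67.2 + 62.3 + 68.1 + 57.8) / 5 = 63.26 s
v_surface = L / t̄ = 37.2 / 63.26 = 0.5880 m/s
v_mean = 0.90 × 0.5880 = 0.5292 m/s
Q = A × v_mean = 21.8 × 0.5292 = 11.54 m³/s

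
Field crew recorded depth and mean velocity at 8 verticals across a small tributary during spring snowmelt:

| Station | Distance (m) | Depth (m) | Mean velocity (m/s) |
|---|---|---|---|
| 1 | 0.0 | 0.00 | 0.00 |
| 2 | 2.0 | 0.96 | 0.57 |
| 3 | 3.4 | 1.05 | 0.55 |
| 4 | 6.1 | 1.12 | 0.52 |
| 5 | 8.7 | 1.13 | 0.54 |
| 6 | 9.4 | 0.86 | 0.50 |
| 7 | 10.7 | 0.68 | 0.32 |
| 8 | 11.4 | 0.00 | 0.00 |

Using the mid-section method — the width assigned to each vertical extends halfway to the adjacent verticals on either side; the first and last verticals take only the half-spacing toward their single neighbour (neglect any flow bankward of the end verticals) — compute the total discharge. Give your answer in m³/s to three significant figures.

w_2 = (3.4 − 0.0)/2 = 1.7 m; q_2 = 0.57 × 0.96 × 1.7 = 0.9302 m³/s
w_3 = (6.1 − 2.0)/2 = 2.05 m; q_3 = 0.55 × 1.05 × 2.05 = 1.184 m³/s
w_4 = (8.7 − 3.4)/2 = 2.65 m; q_4 = 0.52 × 1.12 × 2.65 = 1.543 m³/s
w_5 = (9.4 − 6.1)/2 = 1.65 m; q_5 = 0.54 × 1.13 × 1.65 = 1.007 m³/s
w_6 = (10.7 − 8.7)/2 = 1 m; q_6 = 0.50 × 0.86 × 1 = 0.4300 m³/s
w_7 = (11.4 − 9.4)/2 = 1 m; q_7 = 0.32 × 0.68 × 1 = 0.2176 m³/s
Stations 1, 8 contribute zero (depth or velocity is 0).
Q = Σ qᵢ = 5.312 m³/s

5.31 m³/s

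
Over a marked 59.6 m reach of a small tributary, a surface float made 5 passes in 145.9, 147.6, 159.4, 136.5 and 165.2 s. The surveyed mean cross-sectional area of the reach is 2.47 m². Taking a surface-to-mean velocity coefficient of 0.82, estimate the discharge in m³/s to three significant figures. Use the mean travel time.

0.800 m³/s

t̄ = (145.9 + 147.6 + 159.4 + 136.5 + 165.2) / 5 = 150.92 s
v_surface = L / t̄ = 59.6 / 150.92 = 0.3949 m/s
v_mean = 0.82 × 0.3949 = 0.3238 m/s
Q = A × v_mean = 2.47 × 0.3238 = 0.7999 m³/s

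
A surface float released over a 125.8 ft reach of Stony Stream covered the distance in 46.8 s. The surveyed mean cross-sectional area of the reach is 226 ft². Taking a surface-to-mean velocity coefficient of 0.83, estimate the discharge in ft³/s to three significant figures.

504 ft³/s

v_surface = L / t̄ = 125.8 / 46.8 = 2.688 ft/s
v_mean = 0.83 × 2.688 = 2.231 ft/s
Q = A × v_mean = 226 × 2.231 = 504.2 ft³/s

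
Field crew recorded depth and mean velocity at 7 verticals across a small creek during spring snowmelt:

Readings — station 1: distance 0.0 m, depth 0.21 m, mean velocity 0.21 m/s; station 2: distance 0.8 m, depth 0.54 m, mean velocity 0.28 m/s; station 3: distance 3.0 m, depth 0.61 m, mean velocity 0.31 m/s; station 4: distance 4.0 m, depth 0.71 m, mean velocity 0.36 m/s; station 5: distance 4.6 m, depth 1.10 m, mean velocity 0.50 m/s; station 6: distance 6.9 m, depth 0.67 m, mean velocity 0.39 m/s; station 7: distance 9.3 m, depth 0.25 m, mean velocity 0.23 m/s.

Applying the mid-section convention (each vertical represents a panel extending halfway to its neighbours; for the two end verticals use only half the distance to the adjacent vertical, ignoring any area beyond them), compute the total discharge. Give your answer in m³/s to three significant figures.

2.23 m³/s

w_1 = (0.8 − 0.0)/2 = 0.4 m; q_1 = 0.21 × 0.21 × 0.4 = 0.01764 m³/s
w_2 = (3.0 − 0.0)/2 = 1.5 m; q_2 = 0.28 × 0.54 × 1.5 = 0.2268 m³/s
w_3 = (4.0 − 0.8)/2 = 1.6 m; q_3 = 0.31 × 0.61 × 1.6 = 0.3026 m³/s
w_4 = (4.6 − 3.0)/2 = 0.8 m; q_4 = 0.36 × 0.71 × 0.8 = 0.2045 m³/s
w_5 = (6.9 − 4.0)/2 = 1.45 m; q_5 = 0.50 × 1.10 × 1.45 = 0.7975 m³/s
w_6 = (9.3 − 4.6)/2 = 2.35 m; q_6 = 0.39 × 0.67 × 2.35 = 0.6141 m³/s
w_7 = (9.3 − 6.9)/2 = 1.2 m; q_7 = 0.23 × 0.25 × 1.2 = 0.06900 m³/s
Q = Σ qᵢ = 2.232 m³/s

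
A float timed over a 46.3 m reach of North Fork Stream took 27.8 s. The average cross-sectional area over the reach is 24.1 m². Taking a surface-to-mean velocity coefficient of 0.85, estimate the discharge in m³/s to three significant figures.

34.1 m³/s

v_surface = L / t̄ = 46.3 / 27.8 = 1.665 m/s
v_mean = 0.85 × 1.665 = 1.416 m/s
Q = A × v_mean = 24.1 × 1.416 = 34.12 m³/s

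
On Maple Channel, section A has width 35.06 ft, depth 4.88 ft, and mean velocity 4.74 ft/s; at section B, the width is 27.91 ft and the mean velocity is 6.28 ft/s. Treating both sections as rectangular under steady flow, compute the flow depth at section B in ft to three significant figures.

Q = A₁V₁ = (35.06×4.88) × 4.74 = 811.0 ft³/s
d₂ = Q/(b₂ V₂) = 811.0/(27.91×6.28) = 4.627 ft

4.63 ft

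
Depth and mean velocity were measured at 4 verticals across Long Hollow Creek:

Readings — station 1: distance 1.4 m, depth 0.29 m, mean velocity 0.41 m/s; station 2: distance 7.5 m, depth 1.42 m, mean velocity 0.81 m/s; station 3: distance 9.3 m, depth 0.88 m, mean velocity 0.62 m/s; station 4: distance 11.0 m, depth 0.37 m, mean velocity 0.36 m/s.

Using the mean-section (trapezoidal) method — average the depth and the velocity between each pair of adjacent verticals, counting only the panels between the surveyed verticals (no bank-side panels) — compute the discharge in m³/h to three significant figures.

Panel 1-2: Δb = 6.1 m, d̄ = (0.29+1.42)/2 = 0.855, v̄ = (0.41+0.81)/2 = 0.61 → q = 6.1×0.855×0.61 = 3.181 m³/s
Panel 2-3: Δb = 1.8 m, d̄ = (1.42+0.88)/2 = 1.15, v̄ = (0.81+0.62)/2 = 0.715 → q = 1.8×1.15×0.715 = 1.480 m³/s
Panel 3-4: Δb = 1.7 m, d̄ = (0.88+0.37)/2 = 0.625, v̄ = (0.62+0.36)/2 = 0.49 → q = 1.7×0.625×0.49 = 0.5206 m³/s
Q = Σ q = 5.182 m³/s
= 5.182 × 3600 = 18660 m³/h

18700 m³/h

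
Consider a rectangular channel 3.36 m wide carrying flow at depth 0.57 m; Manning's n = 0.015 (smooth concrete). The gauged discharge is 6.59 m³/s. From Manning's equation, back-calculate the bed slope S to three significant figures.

A = b·y = 3.36 × 0.57 = 1.915 m²
P = b + 2y = 3.36 + 2×0.57 = 4.500 m
R = A/P = 1.915/4.500 = 0.4256 m
S = (Q·n / (1·A·R^(2/3)))² = (6.59×0.015 / (1×1.915×0.5658))² = 0.008321

0.00832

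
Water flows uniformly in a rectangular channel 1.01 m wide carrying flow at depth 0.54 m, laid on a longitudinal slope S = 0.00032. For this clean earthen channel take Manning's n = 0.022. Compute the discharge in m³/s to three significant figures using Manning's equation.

0.181 m³/s

A = b·y = 1.01 × 0.54 = 0.5454 m²
P = b + 2y = 1.01 + 2×0.54 = 2.090 m
R = A/P = 0.5454/2.090 = 0.2610 m
Q = (1/n)·A·R^(2/3)·S^(1/2) = (1/0.022) × 0.5454 × 0.2610^(2/3) × 0.00032^(1/2) = 0.1811 m³/s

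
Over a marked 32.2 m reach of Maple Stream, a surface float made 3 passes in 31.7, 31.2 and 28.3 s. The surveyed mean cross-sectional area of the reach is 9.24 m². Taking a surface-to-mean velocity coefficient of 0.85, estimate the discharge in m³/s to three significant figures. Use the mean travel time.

t̄ = (31.7 + 31.2 + 28.3) / 3 = 30.4 s
v_surface = L / t̄ = 32.2 / 30.4 = 1.059 m/s
v_mean = 0.85 × 1.059 = 0.9003 m/s
Q = A × v_mean = 9.24 × 0.9003 = 8.319 m³/s

8.32 m³/s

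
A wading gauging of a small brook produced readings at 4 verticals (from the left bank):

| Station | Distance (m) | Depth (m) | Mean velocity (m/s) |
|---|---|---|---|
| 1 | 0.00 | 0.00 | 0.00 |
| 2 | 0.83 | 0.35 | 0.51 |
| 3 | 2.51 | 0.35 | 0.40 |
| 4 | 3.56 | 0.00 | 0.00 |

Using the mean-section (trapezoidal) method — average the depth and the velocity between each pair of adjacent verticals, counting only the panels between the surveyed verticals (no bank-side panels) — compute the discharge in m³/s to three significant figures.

Panel 1-2: Δb = 0.83 m, d̄ = (0.00+0.35)/2 = 0.175, v̄ = (0.00+0.51)/2 = 0.255 → q = 0.83×0.175×0.255 = 0.03704 m³/s
Panel 2-3: Δb = 1.68 m, d̄ = (0.35+0.35)/2 = 0.35, v̄ = (0.51+0.40)/2 = 0.455 → q = 1.68×0.35×0.455 = 0.2675 m³/s
Panel 3-4: Δb = 1.05 m, d̄ = (0.35+0.00)/2 = 0.175, v̄ = (0.40+0.00)/2 = 0.2 → q = 1.05×0.175×0.2 = 0.03675 m³/s
Q = Σ q = 0.3413 m³/s

0.341 m³/s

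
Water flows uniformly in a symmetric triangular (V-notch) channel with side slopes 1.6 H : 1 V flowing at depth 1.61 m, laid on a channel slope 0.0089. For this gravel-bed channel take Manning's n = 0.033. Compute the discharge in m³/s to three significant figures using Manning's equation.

9.19 m³/s

A = z·y² = 1.6×1.61² = 4.147 m²
P = 2y√(1+z²) = 2×1.61×√(1+1.6²) = 6.075 m
R = A/P = 4.147/6.075 = 0.6826 m
Q = (1/n)·A·R^(2/3)·S^(1/2) = (1/0.033) × 4.147 × 0.6826^(2/3) × 0.0089^(1/2) = 9.192 m³/s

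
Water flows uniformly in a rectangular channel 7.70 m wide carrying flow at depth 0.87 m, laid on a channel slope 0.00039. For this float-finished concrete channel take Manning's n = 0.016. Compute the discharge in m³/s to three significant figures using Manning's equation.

A = b·y = 7.70 × 0.87 = 6.699 m²
P = b + 2y = 7.70 + 2×0.87 = 9.440 m
R = A/P = 6.699/9.440 = 0.7096 m
Q = (1/n)·A·R^(2/3)·S^(1/2) = (1/0.016) × 6.699 × 0.7096^(2/3) × 0.00039^(1/2) = 6.578 m³/s

6.58 m³/s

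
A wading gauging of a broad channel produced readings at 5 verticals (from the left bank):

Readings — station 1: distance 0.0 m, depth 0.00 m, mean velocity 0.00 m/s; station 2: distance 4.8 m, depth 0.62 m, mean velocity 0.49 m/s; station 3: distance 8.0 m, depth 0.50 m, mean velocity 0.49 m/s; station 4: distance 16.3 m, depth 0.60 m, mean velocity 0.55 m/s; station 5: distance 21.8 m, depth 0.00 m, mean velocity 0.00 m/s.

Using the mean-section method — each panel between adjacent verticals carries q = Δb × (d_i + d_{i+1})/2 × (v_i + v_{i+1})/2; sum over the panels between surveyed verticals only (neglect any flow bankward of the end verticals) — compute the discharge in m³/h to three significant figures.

Panel 1-2: Δb = 4.8 m, d̄ = (0.00+0.62)/2 = 0.31, v̄ = (0.00+0.49)/2 = 0.245 → q = 4.8×0.31×0.245 = 0.3646 m³/s
Panel 2-3: Δb = 3.2 m, d̄ = (0.62+0.50)/2 = 0.56, v̄ = (0.49+0.49)/2 = 0.49 → q = 3.2×0.56×0.49 = 0.8781 m³/s
Panel 3-4: Δb = 8.3 m, d̄ = (0.50+0.60)/2 = 0.55, v̄ = (0.49+0.55)/2 = 0.52 → q = 8.3×0.55×0.52 = 2.374 m³/s
Panel 4-5: Δb = 5.5 m, d̄ = (0.60+0.00)/2 = 0.3, v̄ = (0.55+0.00)/2 = 0.275 → q = 5.5×0.3×0.275 = 0.4538 m³/s
Q = Σ q = 4.070 m³/s
= 4.070 × 3600 = 14650 m³/h

14700 m³/h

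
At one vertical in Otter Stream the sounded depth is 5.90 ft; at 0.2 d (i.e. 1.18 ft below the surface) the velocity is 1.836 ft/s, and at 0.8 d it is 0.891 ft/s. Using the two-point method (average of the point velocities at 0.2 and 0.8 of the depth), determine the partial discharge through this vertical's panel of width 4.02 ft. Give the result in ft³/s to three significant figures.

v̄ = (1.836 + 0.891) / 2 = 1.364 ft/s
q = v̄ × d × w = 1.364 × 5.90 × 4.02 = 32.34 ft³/s

32.3 ft³/s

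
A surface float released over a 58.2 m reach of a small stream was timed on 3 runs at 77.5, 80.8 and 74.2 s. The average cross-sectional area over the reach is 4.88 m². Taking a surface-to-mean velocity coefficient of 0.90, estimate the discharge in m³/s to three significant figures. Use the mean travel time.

t̄ = (77.5 + 80.8 + 74.2) / 3 = 77.5 s
v_surface = L / t̄ = 58.2 / 77.5 = 0.7510 m/s
v_mean = 0.90 × 0.7510 = 0.6759 m/s
Q = A × v_mean = 4.88 × 0.6759 = 3.298 m³/s

3.30 m³/s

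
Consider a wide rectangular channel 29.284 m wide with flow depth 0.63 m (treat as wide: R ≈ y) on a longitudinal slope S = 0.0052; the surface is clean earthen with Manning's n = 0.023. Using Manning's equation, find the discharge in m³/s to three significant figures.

A = b·y = 29.284 × 0.63 = 18.45 m²
Wide channel: R ≈ y = 0.63 m
Q = (1/n)·A·R^(2/3)·S^(1/2) = (1/0.023) × 18.45 × 0.6300^(2/3) × 0.0052^(1/2) = 42.51 m³/s

42.5 m³/s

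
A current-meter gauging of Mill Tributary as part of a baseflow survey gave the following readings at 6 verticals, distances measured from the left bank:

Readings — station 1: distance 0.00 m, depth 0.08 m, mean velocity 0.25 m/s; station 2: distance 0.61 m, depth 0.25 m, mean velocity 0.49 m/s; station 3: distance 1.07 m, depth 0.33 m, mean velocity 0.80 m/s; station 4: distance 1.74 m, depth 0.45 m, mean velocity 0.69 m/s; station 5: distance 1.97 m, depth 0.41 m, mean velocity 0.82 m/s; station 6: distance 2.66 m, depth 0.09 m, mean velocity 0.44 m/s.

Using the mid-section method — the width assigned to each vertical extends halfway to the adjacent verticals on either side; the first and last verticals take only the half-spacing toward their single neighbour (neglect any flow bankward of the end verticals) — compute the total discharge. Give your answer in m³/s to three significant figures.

w_1 = (0.61 − 0.00)/2 = 0.305 m; q_1 = 0.25 × 0.08 × 0.305 = 0.006100 m³/s
w_2 = (1.07 − 0.00)/2 = 0.535 m; q_2 = 0.49 × 0.25 × 0.535 = 0.06554 m³/s
w_3 = (1.74 − 0.61)/2 = 0.565 m; q_3 = 0.80 × 0.33 × 0.565 = 0.1492 m³/s
w_4 = (1.97 − 1.07)/2 = 0.45 m; q_4 = 0.69 × 0.45 × 0.45 = 0.1397 m³/s
w_5 = (2.66 − 1.74)/2 = 0.46 m; q_5 = 0.82 × 0.41 × 0.46 = 0.1547 m³/s
w_6 = (2.66 − 1.97)/2 = 0.345 m; q_6 = 0.44 × 0.09 × 0.345 = 0.01366 m³/s
Q = Σ qᵢ = 0.5288 m³/s

0.529 m³/s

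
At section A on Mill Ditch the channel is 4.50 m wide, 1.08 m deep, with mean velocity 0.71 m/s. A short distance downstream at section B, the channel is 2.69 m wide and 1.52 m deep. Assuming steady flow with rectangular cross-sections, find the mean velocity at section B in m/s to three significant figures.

0.844 m/s

Q = A₁V₁ = (4.50×1.08) × 0.71 = 3.451 m³/s
A₂ = 2.69 × 1.52 = 4.089 m²
V₂ = Q/A₂ = 3.451/4.089 = 0.8439 m/s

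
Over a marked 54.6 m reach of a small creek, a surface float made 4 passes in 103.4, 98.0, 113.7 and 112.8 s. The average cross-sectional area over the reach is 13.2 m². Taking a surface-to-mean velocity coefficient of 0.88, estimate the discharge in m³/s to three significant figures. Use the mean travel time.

5.93 m³/s

t̄ = (103.4 + 98.0 + 113.7 + 112.8) / 4 = 106.975 s
v_surface = L / t̄ = 54.6 / 106.975 = 0.5104 m/s
v_mean = 0.88 × 0.5104 = 0.4492 m/s
Q = A × v_mean = 13.2 × 0.4492 = 5.929 m³/s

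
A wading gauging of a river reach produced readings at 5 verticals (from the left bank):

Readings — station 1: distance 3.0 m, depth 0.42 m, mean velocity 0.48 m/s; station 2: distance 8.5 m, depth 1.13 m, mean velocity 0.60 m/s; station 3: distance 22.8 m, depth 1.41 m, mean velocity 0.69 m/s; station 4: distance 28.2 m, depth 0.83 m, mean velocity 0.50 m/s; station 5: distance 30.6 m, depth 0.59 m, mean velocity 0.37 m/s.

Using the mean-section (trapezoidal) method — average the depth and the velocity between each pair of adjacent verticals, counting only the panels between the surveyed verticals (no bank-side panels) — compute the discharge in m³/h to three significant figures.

66100 m³/h

Panel 1-2: Δb = 5.5 m, d̄ = (0.42+1.13)/2 = 0.775, v̄ = (0.48+0.60)/2 = 0.54 → q = 5.5×0.775×0.54 = 2.302 m³/s
Panel 2-3: Δb = 14.3 m, d̄ = (1.13+1.41)/2 = 1.27, v̄ = (0.60+0.69)/2 = 0.645 → q = 14.3×1.27×0.645 = 11.71 m³/s
Panel 3-4: Δb = 5.4 m, d̄ = (1.41+0.83)/2 = 1.12, v̄ = (0.69+0.50)/2 = 0.595 → q = 5.4×1.12×0.595 = 3.599 m³/s
Panel 4-5: Δb = 2.4 m, d̄ = (0.83+0.59)/2 = 0.71, v̄ = (0.50+0.37)/2 = 0.435 → q = 2.4×0.71×0.435 = 0.7412 m³/s
Q = Σ q = 18.36 m³/s
= 18.36 × 3600 = 66080 m³/h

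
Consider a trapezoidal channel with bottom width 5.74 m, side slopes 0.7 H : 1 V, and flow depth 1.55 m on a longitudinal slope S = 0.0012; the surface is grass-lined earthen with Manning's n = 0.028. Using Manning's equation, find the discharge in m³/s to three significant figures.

14.0 m³/s

A = (b + z·y)·y = (5.74 + 0.7×1.55)×1.55 = 10.58 m²
P = b + 2y√(1+z²) = 5.74 + 2×1.55×√(1+0.7²) = 9.524 m
R = A/P = 10.58/9.524 = 1.111 m
Q = (1/n)·A·R^(2/3)·S^(1/2) = (1/0.028) × 10.58 × 1.111^(2/3) × 0.0012^(1/2) = 14.04 m³/s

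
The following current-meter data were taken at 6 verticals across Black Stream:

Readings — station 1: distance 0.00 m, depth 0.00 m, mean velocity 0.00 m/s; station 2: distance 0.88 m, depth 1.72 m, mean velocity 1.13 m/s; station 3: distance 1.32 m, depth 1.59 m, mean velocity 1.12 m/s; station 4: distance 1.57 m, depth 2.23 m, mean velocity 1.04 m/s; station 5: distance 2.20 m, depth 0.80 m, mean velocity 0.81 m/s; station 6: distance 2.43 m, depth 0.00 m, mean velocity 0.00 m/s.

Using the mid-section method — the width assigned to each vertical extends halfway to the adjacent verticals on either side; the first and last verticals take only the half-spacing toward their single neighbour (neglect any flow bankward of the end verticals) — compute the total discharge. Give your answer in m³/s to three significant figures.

3.20 m³/s

w_2 = (1.32 − 0.00)/2 = 0.66 m; q_2 = 1.13 × 1.72 × 0.66 = 1.283 m³/s
w_3 = (1.57 − 0.88)/2 = 0.345 m; q_3 = 1.12 × 1.59 × 0.345 = 0.6144 m³/s
w_4 = (2.20 − 1.32)/2 = 0.44 m; q_4 = 1.04 × 2.23 × 0.44 = 1.020 m³/s
w_5 = (2.43 − 1.57)/2 = 0.43 m; q_5 = 0.81 × 0.80 × 0.43 = 0.2786 m³/s
Stations 1, 6 contribute zero (depth or velocity is 0).
Q = Σ qᵢ = 3.196 m³/s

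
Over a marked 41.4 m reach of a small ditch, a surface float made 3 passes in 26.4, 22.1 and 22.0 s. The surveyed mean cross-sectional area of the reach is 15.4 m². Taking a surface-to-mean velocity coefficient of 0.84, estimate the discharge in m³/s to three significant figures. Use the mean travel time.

22.8 m³/s

t̄ = (26.4 + 22.1 + 22.0) / 3 = 23.5 s
v_surface = L / t̄ = 41.4 / 23.5 = 1.762 m/s
v_mean = 0.84 × 1.762 = 1.480 m/s
Q = A × v_mean = 15.4 × 1.480 = 22.79 m³/s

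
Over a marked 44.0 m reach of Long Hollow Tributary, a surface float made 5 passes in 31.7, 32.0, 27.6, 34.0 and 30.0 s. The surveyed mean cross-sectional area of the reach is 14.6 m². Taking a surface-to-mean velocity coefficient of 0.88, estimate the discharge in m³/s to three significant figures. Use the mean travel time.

18.2 m³/s

t̄ = (31.7 + 32.0 + 27.6 + 34.0 + 30.0) / 5 = 31.06 s
v_surface = L / t̄ = 44.0 / 31.06 = 1.417 m/s
v_mean = 0.88 × 1.417 = 1.247 m/s
Q = A × v_mean = 14.6 × 1.247 = 18.20 m³/s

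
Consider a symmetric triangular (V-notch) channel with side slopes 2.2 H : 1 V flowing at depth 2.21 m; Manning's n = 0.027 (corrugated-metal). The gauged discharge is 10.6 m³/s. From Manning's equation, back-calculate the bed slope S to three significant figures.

0.000704

A = z·y² = 2.2×2.21² = 10.75 m²
P = 2y√(1+z²) = 2×2.21×√(1+2.2²) = 10.68 m
R = A/P = 10.75/10.68 = 1.006 m
S = (Q·n / (1·A·R^(2/3)))² = (10.6×0.027 / (1×10.75×1.004))² = 0.0007039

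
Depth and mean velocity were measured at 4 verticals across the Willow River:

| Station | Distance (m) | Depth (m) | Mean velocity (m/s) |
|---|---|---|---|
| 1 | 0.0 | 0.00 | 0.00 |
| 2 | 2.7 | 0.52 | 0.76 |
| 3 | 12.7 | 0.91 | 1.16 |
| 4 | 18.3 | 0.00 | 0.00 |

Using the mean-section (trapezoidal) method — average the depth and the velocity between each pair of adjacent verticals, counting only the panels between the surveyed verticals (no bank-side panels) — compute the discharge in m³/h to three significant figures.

31000 m³/h

Panel 1-2: Δb = 2.7 m, d̄ = (0.00+0.52)/2 = 0.26, v̄ = (0.00+0.76)/2 = 0.38 → q = 2.7×0.26×0.38 = 0.2668 m³/s
Panel 2-3: Δb = 10 m, d̄ = (0.52+0.91)/2 = 0.715, v̄ = (0.76+1.16)/2 = 0.96 → q = 10×0.715×0.96 = 6.864 m³/s
Panel 3-4: Δb = 5.6 m, d̄ = (0.91+0.00)/2 = 0.455, v̄ = (1.16+0.00)/2 = 0.58 → q = 5.6×0.455×0.58 = 1.478 m³/s
Q = Σ q = 8.609 m³/s
= 8.609 × 3600 = 30990 m³/h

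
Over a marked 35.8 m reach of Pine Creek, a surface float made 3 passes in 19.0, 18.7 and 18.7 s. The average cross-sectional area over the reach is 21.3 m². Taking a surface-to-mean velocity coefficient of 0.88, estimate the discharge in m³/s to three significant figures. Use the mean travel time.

35.7 m³/s

t̄ = (19.0 + 18.7 + 18.7) / 3 = 18.8 s
v_surface = L / t̄ = 35.8 / 18.8 = 1.904 m/s
v_mean = 0.88 × 1.904 = 1.676 m/s
Q = A × v_mean = 21.3 × 1.676 = 35.69 m³/s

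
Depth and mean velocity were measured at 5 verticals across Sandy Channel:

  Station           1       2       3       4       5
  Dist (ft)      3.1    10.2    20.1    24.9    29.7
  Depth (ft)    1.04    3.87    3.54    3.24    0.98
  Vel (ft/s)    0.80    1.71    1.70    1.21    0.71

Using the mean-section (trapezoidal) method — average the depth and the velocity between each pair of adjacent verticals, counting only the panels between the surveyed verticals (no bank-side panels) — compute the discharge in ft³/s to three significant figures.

118 ft³/s

Panel 1-2: Δb = 7.1 ft, d̄ = (1.04+3.87)/2 = 2.455, v̄ = (0.80+1.71)/2 = 1.255 → q = 7.1×2.455×1.255 = 21.88 ft³/s
Panel 2-3: Δb = 9.9 ft, d̄ = (3.87+3.54)/2 = 3.705, v̄ = (1.71+1.70)/2 = 1.705 → q = 9.9×3.705×1.705 = 62.54 ft³/s
Panel 3-4: Δb = 4.8 ft, d̄ = (3.54+3.24)/2 = 3.39, v̄ = (1.70+1.21)/2 = 1.455 → q = 4.8×3.39×1.455 = 23.68 ft³/s
Panel 4-5: Δb = 4.8 ft, d̄ = (3.24+0.98)/2 = 2.11, v̄ = (1.21+0.71)/2 = 0.96 → q = 4.8×2.11×0.96 = 9.723 ft³/s
Q = Σ q = 117.8 ft³/s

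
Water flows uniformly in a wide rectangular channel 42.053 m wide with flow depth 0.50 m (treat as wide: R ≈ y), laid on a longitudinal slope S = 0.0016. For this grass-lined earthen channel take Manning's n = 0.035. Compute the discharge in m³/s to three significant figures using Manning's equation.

15.1 m³/s

A = b·y = 42.053 × 0.50 = 21.03 m²
Wide channel: R ≈ y = 0.50 m
Q = (1/n)·A·R^(2/3)·S^(1/2) = (1/0.035) × 21.03 × 0.5000^(2/3) × 0.0016^(1/2) = 15.14 m³/s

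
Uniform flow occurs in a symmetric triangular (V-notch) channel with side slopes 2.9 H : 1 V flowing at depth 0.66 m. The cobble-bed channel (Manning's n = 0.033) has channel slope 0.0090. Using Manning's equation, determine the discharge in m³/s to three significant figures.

A = z·y² = 2.9×0.66² = 1.263 m²
P = 2y√(1+z²) = 2×0.66×√(1+2.9²) = 4.049 m
R = A/P = 1.263/4.049 = 0.3120 m
Q = (1/n)·A·R^(2/3)·S^(1/2) = (1/0.033) × 1.263 × 0.3120^(2/3) × 0.0090^(1/2) = 1.670 m³/s

1.67 m³/s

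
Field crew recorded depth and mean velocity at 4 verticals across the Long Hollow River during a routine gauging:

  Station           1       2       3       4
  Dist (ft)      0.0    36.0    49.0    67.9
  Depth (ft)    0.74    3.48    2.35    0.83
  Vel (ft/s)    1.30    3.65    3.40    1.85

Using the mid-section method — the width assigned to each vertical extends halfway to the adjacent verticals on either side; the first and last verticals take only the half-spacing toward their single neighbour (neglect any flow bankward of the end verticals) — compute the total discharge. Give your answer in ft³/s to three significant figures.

w_1 = (36.0 − 0.0)/2 = 18 ft; q_1 = 1.30 × 0.74 × 18 = 17.32 ft³/s
w_2 = (49.0 − 0.0)/2 = 24.5 ft; q_2 = 3.65 × 3.48 × 24.5 = 311.2 ft³/s
w_3 = (67.9 − 36.0)/2 = 15.95 ft; q_3 = 3.40 × 2.35 × 15.95 = 127.4 ft³/s
w_4 = (67.9 − 49.0)/2 = 9.45 ft; q_4 = 1.85 × 0.83 × 9.45 = 14.51 ft³/s
Q = Σ qᵢ = 470.5 ft³/s

470 ft³/s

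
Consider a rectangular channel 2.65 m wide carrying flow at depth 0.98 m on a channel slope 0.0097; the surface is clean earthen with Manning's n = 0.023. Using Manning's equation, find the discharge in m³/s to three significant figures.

A = b·y = 2.65 × 0.98 = 2.597 m²
P = b + 2y = 2.65 + 2×0.98 = 4.610 m
R = A/P = 2.597/4.610 = 0.5633 m
Q = (1/n)·A·R^(2/3)·S^(1/2) = (1/0.023) × 2.597 × 0.5633^(2/3) × 0.0097^(1/2) = 7.585 m³/s

7.59 m³/s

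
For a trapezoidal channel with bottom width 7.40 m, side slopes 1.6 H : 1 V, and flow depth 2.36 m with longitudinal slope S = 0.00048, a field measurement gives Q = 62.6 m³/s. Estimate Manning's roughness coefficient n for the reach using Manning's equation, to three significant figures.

A = (b + z·y)·y = (7.40 + 1.6×2.36)×2.36 = 26.38 m²
P = b + 2y√(1+z²) = 7.40 + 2×2.36×√(1+1.6²) = 16.31 m
R = A/P = 26.38/16.31 = 1.618 m
n = (1/Q)·A·R^(2/3)·S^(1/2) = (1/62.6) × 26.38 × 1.378 × 0.02191 = 0.01272

0.0127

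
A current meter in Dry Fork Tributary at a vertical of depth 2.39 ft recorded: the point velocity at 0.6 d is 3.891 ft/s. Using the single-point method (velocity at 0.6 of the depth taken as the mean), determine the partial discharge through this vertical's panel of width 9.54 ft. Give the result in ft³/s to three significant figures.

88.7 ft³/s

v̄ = v₀.₆ = 3.891 ft/s
q = v̄ × d × w = 3.891 × 2.39 × 9.54 = 88.72 ft³/s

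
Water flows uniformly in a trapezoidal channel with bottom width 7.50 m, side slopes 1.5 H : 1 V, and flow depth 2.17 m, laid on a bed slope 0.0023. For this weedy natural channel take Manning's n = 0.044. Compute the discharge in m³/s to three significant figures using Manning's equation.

33.7 m³/s

A = (b + z·y)·y = (7.50 + 1.5×2.17)×2.17 = 23.34 m²
P = b + 2y√(1+z²) = 7.50 + 2×2.17×√(1+1.5²) = 15.32 m
R = A/P = 23.34/15.32 = 1.523 m
Q = (1/n)·A·R^(2/3)·S^(1/2) = (1/0.044) × 23.34 × 1.523^(2/3) × 0.0023^(1/2) = 33.67 m³/s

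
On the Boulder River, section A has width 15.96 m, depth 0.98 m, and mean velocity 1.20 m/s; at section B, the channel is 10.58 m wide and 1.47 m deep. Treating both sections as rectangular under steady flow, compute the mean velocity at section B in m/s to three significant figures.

Q = A₁V₁ = (15.96×0.98) × 1.20 = 18.77 m³/s
A₂ = 10.58 × 1.47 = 15.55 m²
V₂ = Q/A₂ = 18.77/15.55 = 1.207 m/s

1.21 m/s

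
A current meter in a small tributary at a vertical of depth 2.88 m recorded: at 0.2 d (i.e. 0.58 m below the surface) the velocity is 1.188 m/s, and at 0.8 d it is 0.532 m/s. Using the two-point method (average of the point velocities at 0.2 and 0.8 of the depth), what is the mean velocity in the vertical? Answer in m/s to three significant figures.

0.860 m/s

v̄ = (1.188 + 0.532) / 2 = 0.8600 m/s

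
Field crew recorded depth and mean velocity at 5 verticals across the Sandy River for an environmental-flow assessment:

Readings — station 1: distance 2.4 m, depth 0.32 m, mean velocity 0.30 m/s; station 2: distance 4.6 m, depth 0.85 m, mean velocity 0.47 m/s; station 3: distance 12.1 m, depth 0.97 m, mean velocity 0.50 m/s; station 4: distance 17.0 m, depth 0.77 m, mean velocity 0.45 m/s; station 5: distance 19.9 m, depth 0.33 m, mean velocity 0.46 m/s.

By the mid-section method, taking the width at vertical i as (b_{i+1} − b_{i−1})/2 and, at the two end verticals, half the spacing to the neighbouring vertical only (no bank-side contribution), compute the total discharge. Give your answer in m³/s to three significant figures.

w_1 = (4.6 − 2.4)/2 = 1.1 m; q_1 = 0.30 × 0.32 × 1.1 = 0.1056 m³/s
w_2 = (12.1 − 2.4)/2 = 4.85 m; q_2 = 0.47 × 0.85 × 4.85 = 1.938 m³/s
w_3 = (17.0 − 4.6)/2 = 6.2 m; q_3 = 0.50 × 0.97 × 6.2 = 3.007 m³/s
w_4 = (19.9 − 12.1)/2 = 3.9 m; q_4 = 0.45 × 0.77 × 3.9 = 1.351 m³/s
w_5 = (19.9 − 17.0)/2 = 1.45 m; q_5 = 0.46 × 0.33 × 1.45 = 0.2201 m³/s
Q = Σ qᵢ = 6.622 m³/s

6.62 m³/s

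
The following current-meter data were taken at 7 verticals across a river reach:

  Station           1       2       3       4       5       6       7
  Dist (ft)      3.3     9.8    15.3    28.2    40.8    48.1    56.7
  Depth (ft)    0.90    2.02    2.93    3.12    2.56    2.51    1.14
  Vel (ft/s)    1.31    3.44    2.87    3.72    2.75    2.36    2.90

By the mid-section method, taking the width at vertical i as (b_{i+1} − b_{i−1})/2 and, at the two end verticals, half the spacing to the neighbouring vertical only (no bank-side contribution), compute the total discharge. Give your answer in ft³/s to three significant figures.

w_1 = (9.8 − 3.3)/2 = 3.25 ft; q_1 = 1.31 × 0.90 × 3.25 = 3.832 ft³/s
w_2 = (15.3 − 3.3)/2 = 6 ft; q_2 = 3.44 × 2.02 × 6 = 41.69 ft³/s
w_3 = (28.2 − 9.8)/2 = 9.2 ft; q_3 = 2.87 × 2.93 × 9.2 = 77.36 ft³/s
w_4 = (40.8 − 15.3)/2 = 12.75 ft; q_4 = 3.72 × 3.12 × 12.75 = 148.0 ft³/s
w_5 = (48.1 − 28.2)/2 = 9.95 ft; q_5 = 2.75 × 2.56 × 9.95 = 70.05 ft³/s
w_6 = (56.7 − 40.8)/2 = 7.95 ft; q_6 = 2.36 × 2.51 × 7.95 = 47.09 ft³/s
w_7 = (56.7 − 48.1)/2 = 4.3 ft; q_7 = 2.90 × 1.14 × 4.3 = 14.22 ft³/s
Q = Σ qᵢ = 402.2 ft³/s

402 ft³/s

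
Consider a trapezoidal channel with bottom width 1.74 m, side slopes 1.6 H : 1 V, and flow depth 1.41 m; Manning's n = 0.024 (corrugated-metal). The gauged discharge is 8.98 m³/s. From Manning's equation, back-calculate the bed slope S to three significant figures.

A = (b + z·y)·y = (1.74 + 1.6×1.41)×1.41 = 5.634 m²
P = b + 2y√(1+z²) = 1.74 + 2×1.41×√(1+1.6²) = 7.061 m
R = A/P = 5.634/7.061 = 0.7980 m
S = (Q·n / (1·A·R^(2/3)))² = (8.98×0.024 / (1×5.634×0.8603))² = 0.001977

0.00198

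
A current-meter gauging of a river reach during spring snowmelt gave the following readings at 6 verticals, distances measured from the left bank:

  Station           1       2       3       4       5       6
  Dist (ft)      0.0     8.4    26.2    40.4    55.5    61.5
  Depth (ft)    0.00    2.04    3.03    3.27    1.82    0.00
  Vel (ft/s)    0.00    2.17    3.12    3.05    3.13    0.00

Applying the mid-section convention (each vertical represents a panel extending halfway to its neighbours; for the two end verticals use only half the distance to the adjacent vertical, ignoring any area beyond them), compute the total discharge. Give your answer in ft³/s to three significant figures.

w_2 = (26.2 − 0.0)/2 = 13.1 ft; q_2 = 2.17 × 2.04 × 13.1 = 57.99 ft³/s
w_3 = (40.4 − 8.4)/2 = 16 ft; q_3 = 3.12 × 3.03 × 16 = 151.3 ft³/s
w_4 = (55.5 − 26.2)/2 = 14.65 ft; q_4 = 3.05 × 3.27 × 14.65 = 146.1 ft³/s
w_5 = (61.5 − 40.4)/2 = 10.55 ft; q_5 = 3.13 × 1.82 × 10.55 = 60.10 ft³/s
Stations 1, 6 contribute zero (depth or velocity is 0).
Q = Σ qᵢ = 415.5 ft³/s

415 ft³/s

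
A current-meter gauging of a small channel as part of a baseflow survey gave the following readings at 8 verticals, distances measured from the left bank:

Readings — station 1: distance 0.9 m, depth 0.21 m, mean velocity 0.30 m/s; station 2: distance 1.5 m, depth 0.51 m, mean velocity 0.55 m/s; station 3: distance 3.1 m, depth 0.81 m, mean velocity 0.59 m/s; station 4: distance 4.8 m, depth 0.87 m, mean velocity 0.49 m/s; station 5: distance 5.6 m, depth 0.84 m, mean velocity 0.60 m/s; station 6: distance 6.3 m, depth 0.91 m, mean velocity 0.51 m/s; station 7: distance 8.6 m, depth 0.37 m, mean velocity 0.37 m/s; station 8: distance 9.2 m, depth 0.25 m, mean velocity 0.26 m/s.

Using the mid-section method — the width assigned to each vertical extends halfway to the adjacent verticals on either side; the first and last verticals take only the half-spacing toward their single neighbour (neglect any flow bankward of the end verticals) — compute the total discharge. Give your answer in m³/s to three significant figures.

2.94 m³/s

w_1 = (1.5 − 0.9)/2 = 0.3 m; q_1 = 0.30 × 0.21 × 0.3 = 0.01890 m³/s
w_2 = (3.1 − 0.9)/2 = 1.1 m; q_2 = 0.55 × 0.51 × 1.1 = 0.3086 m³/s
w_3 = (4.8 − 1.5)/2 = 1.65 m; q_3 = 0.59 × 0.81 × 1.65 = 0.7885 m³/s
w_4 = (5.6 − 3.1)/2 = 1.25 m; q_4 = 0.49 × 0.87 × 1.25 = 0.5329 m³/s
w_5 = (6.3 − 4.8)/2 = 0.75 m; q_5 = 0.60 × 0.84 × 0.75 = 0.3780 m³/s
w_6 = (8.6 − 5.6)/2 = 1.5 m; q_6 = 0.51 × 0.91 × 1.5 = 0.6962 m³/s
w_7 = (9.2 − 6.3)/2 = 1.45 m; q_7 = 0.37 × 0.37 × 1.45 = 0.1985 m³/s
w_8 = (9.2 − 8.6)/2 = 0.3 m; q_8 = 0.26 × 0.25 × 0.3 = 0.01950 m³/s
Q = Σ qᵢ = 2.941 m³/s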